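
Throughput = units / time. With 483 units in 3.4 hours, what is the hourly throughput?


Throughput = units / time
= 483 / 3.4
= 142.1 units/hour


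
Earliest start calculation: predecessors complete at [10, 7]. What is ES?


ES = max of all predecessor completion times
Predecessors: [10, 7]
ES = max(10, 7)
= 10


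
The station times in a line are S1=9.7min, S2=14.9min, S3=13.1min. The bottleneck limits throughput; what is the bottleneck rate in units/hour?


Bottleneck = longest station time
Station times: [9.7, 14.9, 13.1]
Max = 14.9 min
Rate = 60 / 14.9
= 4.03 units/hour (bottleneck: 14.9min)


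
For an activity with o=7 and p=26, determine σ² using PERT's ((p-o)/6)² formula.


σ² = ((p - o) / 6)² = (p - o)² / 36
= (26 - 7)² / 36
= 19² / 36
= 361 / 36
= 10.0278


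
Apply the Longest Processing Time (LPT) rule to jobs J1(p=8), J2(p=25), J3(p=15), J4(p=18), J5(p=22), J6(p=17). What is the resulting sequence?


LPT: sort by longest processing time first
  J2: p=25
  J5: p=22
  J4: p=18
  J6: p=17
  J3: p=15
  J1: p=8
Order: J2 → J5 → J4 → J6 → J3 → J1


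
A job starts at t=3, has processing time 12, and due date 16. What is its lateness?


Completion = 3 + 12 = 15
Lateness = C - d = 15 - 16
= -1


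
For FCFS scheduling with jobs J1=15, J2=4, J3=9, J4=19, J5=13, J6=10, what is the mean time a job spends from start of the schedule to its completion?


Completion times:
  J1: completes at 15
  J2: completes at 19
  J3: completes at 28
  J4: completes at 47
  J5: completes at 60
  J6: completes at 70
Sum = 239
Average = 239/6
= 39.83


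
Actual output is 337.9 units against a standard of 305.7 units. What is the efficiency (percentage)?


Efficiency = (actual / standard) × 100
= (337.9 / 305.7) × 100
= 110.5%


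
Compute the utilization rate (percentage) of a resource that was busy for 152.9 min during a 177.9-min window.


Utilization = busy / total × 100
= 152.9 / 177.9 × 100
= 85.9%


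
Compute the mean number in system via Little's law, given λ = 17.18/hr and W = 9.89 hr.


Little's law: L = λ × W
= 17.18 × 9.89
= 169.91


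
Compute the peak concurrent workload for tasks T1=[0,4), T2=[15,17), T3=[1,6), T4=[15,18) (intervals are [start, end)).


Check each time point for overlaps:
  t=1: 2 tasks active (T1, T3)
Max concurrent = 2


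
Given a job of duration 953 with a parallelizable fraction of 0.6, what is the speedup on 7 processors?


Amdahl's law: T_p = T × ((1-p) + p/N)
= 953 × ((1-0.6) + 0.6/7)
= 953 × (0.40 + 0.0857)
= 953 × 0.4857
= 462.89
Speedup = 953/462.89
= 2.06×


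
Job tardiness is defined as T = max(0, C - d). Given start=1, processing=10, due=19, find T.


Completion = start + processing = 1 + 10 = 11
Tardiness = max(0, C - d) = max(0, 11 - 19)
= max(0, -8)
= 0


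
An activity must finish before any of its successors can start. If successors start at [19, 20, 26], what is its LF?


LF = min of all successor start times
Successors start at: [19, 20, 26]
LF = min(19, 20, 26)
= 19


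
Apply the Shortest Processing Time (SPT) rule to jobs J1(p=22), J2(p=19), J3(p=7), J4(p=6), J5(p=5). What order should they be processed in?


SPT: sort by shortest processing time
  J5: p=5
  J4: p=6
  J3: p=7
  J2: p=19
  J1: p=22
Order: J5 → J4 → J3 → J2 → J1


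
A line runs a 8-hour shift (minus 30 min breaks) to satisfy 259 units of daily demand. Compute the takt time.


Available = 8×60 - 30 = 450 min
Takt time = 450 / 259
= 1.74 min/unit


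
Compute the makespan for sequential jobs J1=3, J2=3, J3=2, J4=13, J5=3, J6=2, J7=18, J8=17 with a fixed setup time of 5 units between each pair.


Makespan = Σ processing + (n-1) × setup
= (3 + 3 + 2 + 13 + 3 + 2 + 18 + 17) + (8-1)×5
= 61 + 35
= 96 time units


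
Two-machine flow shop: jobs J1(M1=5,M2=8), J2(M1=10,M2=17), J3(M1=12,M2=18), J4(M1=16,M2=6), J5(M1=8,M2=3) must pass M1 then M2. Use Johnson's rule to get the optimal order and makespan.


Johnson's rule:
Group 1 (M1≤M2, sort by M1): ['J1', 'J2', 'J3']
Group 2 (M1>M2, sort desc M2): ['J4', 'J5']
Sequence: J1 → J2 → J3 → J4 → J5
Makespan calculation:
  J1: M1 done=5, M2 done=13
  J2: M1 done=15, M2 done=32
  J3: M1 done=27, M2 done=50
  J4: M1 done=43, M2 done=56
  J5: M1 done=51, M2 done=59
= Sequence: J1 → J2 → J3 → J4 → J5, Makespan: 59


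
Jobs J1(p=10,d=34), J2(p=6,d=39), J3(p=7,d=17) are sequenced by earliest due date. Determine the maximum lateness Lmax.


EDD order: J3 → J1 → J2
Completion and lateness:
  J3: C=7, d=17, L=7-17=-10
  J1: C=17, d=34, L=17-34=-17
  J2: C=23, d=39, L=23-39=-16
Lmax = max(-10, -17, -16)
= -10


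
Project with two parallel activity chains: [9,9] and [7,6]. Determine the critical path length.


Path A: 9 + 9 = 18
Path B: 7 + 6 = 13
Critical path = longest = max(18, 13)
= 18 (Path A)


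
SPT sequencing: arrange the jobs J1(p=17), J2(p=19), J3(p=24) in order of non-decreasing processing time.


SPT: sort by shortest processing time
  J1: p=17
  J2: p=19
  J3: p=24
Order: J1 → J2 → J3


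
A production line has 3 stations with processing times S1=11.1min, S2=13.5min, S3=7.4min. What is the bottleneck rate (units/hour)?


Bottleneck = longest station time
Station times: [11.1, 13.5, 7.4]
Max = 13.5 min
Rate = 60 / 13.5
= 4.44 units/hour (bottleneck: 13.5min)


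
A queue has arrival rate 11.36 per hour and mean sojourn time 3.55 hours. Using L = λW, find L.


Little's law: L = λ × W
= 11.36 × 3.55
= 40.33


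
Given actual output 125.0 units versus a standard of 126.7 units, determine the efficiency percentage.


Efficiency = (actual / standard) × 100
= (125.0 / 126.7) × 100
= 98.7%


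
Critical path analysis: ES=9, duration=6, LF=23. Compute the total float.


EF = ES + duration = 9 + 6 = 15
LS = LF - duration = 23 - 6 = 17
Total Float = LF - EF = 23 - 15
(or LS - ES = 17 - 9)
= 8


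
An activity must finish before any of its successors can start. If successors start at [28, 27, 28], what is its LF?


LF = min of all successor start times
Successors start at: [28, 27, 28]
LF = min(28, 27, 28)
= 27


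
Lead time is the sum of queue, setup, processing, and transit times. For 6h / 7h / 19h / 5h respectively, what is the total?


Lead time = queue + setup + processing + transit
= 6 + 7 + 19 + 5
= 37 hours


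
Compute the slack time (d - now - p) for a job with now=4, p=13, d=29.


Slack = due - current_time - processing
= 29 - 4 - 13
= 12


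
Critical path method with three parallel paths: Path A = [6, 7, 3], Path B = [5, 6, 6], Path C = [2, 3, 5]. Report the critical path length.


Path A: 6 + 7 + 3 = 16
Path B: 5 + 6 + 6 = 17
Path C: 2 + 3 + 5 = 10
Critical path = longest = max(16, 17, 10)
= 17 (Path B)


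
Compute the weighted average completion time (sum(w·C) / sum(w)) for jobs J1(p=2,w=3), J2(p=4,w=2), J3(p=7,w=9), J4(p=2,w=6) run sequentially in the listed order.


Completion times:
  J1: C=2, w×C=3×2=6
  J2: C=6, w×C=2×6=12
  J3: C=13, w×C=9×13=117
  J4: C=15, w×C=6×15=90
Sum w×C = 225
Sum w = 20
Weighted avg = 225/20
= 11.25


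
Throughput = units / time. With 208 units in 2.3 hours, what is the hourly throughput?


Throughput = units / time
= 208 / 2.3
= 90.4 units/hour


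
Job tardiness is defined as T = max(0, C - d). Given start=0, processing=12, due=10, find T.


Completion = start + processing = 0 + 12 = 12
Tardiness = max(0, C - d) = max(0, 12 - 10)
= max(0, 2)
= 2


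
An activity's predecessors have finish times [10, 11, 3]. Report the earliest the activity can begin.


ES = max of all predecessor completion times
Predecessors: [10, 11, 3]
ES = max(10, 11, 3)
= 11


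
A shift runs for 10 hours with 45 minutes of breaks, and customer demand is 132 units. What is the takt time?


Available = 10×60 - 45 = 555 min
Takt time = 555 / 132
= 4.20 min/unit


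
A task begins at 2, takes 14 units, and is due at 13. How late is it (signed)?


Completion = 2 + 14 = 16
Lateness = C - d = 16 - 13
= 3


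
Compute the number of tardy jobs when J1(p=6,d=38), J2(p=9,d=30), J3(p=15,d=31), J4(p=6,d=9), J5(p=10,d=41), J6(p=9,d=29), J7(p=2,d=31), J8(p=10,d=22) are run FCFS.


Completion vs due date:
  J1: C=6, d=38 → on time
  J2: C=15, d=30 → on time
  J3: C=30, d=31 → on time
  J4: C=36, d=9 → TARDY
  J5: C=46, d=41 → TARDY
  J6: C=55, d=29 → TARDY
  J7: C=57, d=31 → TARDY
  J8: C=67, d=22 → TARDY
Tardy jobs: J4, J5, J6, J7, J8
Count = 5


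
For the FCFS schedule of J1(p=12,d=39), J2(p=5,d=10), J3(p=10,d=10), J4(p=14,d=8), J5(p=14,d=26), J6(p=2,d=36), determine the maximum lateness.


Lateness per job (L = C - d):
  J1: C=12, d=39, L=-27
  J2: C=17, d=10, L=7
  J3: C=27, d=10, L=17
  J4: C=41, d=8, L=33
  J5: C=55, d=26, L=29
  J6: C=57, d=36, L=21
Lmax = max(-27, 7, 17, 33, 29, 21)
= 33


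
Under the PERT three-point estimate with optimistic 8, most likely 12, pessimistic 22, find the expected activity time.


te = (o + 4m + p) / 6
= (8 + 4×12 + 22) / 6
= (8 + 48 + 22) / 6
= 78 / 6
= 13.00


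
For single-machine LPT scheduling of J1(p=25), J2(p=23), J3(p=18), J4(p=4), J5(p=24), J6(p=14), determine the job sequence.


LPT: sort by longest processing time first
  J1: p=25
  J5: p=24
  J2: p=23
  J3: p=18
  J6: p=14
  J4: p=4
Order: J1 → J5 → J2 → J3 → J6 → J4


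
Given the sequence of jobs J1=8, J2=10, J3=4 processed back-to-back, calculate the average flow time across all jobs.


Completion times:
  J1: completes at 8
  J2: completes at 18
  J3: completes at 22
Sum = 48
Average = 48/3
= 16.00


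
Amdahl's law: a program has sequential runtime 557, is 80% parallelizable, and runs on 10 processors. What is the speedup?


Amdahl's law: T_p = T × ((1-p) + p/N)
= 557 × ((1-0.8) + 0.8/10)
= 557 × (0.20 + 0.0800)
= 557 × 0.2800
= 155.96
Speedup = 557/155.96
= 3.57×


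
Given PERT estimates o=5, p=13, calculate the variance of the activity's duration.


σ² = ((p - o) / 6)² = (p - o)² / 36
= (13 - 5)² / 36
= 8² / 36
= 64 / 36
= 1.7778


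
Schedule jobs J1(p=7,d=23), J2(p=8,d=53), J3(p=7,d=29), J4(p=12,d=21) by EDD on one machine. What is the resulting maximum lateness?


EDD order: J4 → J1 → J3 → J2
Completion and lateness:
  J4: C=12, d=21, L=12-21=-9
  J1: C=19, d=23, L=19-23=-4
  J3: C=26, d=29, L=26-29=-3
  J2: C=34, d=53, L=34-53=-19
Lmax = max(-9, -4, -3, -19)
= -3


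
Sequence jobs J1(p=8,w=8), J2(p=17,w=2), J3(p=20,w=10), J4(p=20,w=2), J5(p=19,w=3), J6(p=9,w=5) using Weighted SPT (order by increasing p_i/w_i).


WSPT (Smith's rule): sort by p/w ascending
  J1: p/w = 8/8 = 1.000
  J6: p/w = 9/5 = 1.800
  J3: p/w = 20/10 = 2.000
  J5: p/w = 19/3 = 6.333
  J2: p/w = 17/2 = 8.500
  J4: p/w = 20/2 = 10.000
Order: J1 → J6 → J3 → J5 → J2 → J4


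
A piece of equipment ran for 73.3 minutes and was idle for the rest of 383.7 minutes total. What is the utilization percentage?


Utilization = busy / total × 100
= 73.3 / 383.7 × 100
= 19.1%


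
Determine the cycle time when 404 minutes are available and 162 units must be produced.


Cycle time = available time / demand
= 404 / 162
= 2.49 min/unit


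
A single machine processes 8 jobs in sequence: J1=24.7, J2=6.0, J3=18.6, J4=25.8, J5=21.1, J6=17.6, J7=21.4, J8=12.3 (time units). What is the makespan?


Sequential makespan: sum all processing times
= 24.7 + 6.0 + 18.6 + 25.8 + 21.1 + 17.6 + 21.4 + 12.3
= 147.5 time units


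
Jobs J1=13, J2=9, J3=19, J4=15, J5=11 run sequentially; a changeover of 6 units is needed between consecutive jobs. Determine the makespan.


Makespan = Σ processing + (n-1) × setup
= (13 + 9 + 19 + 15 + 11) + (5-1)×6
= 67 + 24
= 91 time units


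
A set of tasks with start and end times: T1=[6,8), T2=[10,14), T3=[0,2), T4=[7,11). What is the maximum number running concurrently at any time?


Check each time point for overlaps:
  t=7: 2 tasks active (T1, T4)
Max concurrent = 2


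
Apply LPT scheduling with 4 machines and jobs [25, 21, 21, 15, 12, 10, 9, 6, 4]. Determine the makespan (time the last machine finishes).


Jobs (LPT sorted): [25, 21, 21, 15, 12, 10, 9, 6, 4]
Machines: 4
  J=25 → Machine 1 (load: 0+25=25)
  J=21 → Machine 2 (load: 0+21=21)
  J=21 → Machine 3 (load: 0+21=21)
  J=15 → Machine 4 (load: 0+15=15)
  J=12 → Machine 4 (load: 15+12=27)
  J=10 → Machine 2 (load: 21+10=31)
  J=9 → Machine 3 (load: 21+9=30)
  J=6 → Machine 1 (load: 25+6=31)
  J=4 → Machine 4 (load: 27+4=31)
Machine loads: [31, 31, 30, 31]
Makespan = max = 31 time units


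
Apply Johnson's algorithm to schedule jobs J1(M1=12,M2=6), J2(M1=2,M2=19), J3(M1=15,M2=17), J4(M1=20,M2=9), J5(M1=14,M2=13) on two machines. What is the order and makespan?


Johnson's rule:
Group 1 (M1≤M2, sort by M1): ['J2', 'J3']
Group 2 (M1>M2, sort desc M2): ['J5', 'J4', 'J1']
Sequence: J2 → J3 → J5 → J4 → J1
Makespan calculation:
  J2: M1 done=2, M2 done=21
  J3: M1 done=17, M2 done=38
  J5: M1 done=31, M2 done=51
  J4: M1 done=51, M2 done=60
  J1: M1 done=63, M2 done=69
= Sequence: J2 → J3 → J5 → J4 → J1, Makespan: 69


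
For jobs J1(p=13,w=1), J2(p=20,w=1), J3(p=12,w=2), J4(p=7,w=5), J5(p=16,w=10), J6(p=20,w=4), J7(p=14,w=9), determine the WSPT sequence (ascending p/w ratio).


WSPT (Smith's rule): sort by p/w ascending
  J4: p/w = 7/5 = 1.400
  J7: p/w = 14/9 = 1.556
  J5: p/w = 16/10 = 1.600
  J6: p/w = 20/4 = 5.000
  J3: p/w = 12/2 = 6.000
  J1: p/w = 13/1 = 13.000
  J2: p/w = 20/1 = 20.000
Order: J4 → J7 → J5 → J6 → J3 → J1 → J2


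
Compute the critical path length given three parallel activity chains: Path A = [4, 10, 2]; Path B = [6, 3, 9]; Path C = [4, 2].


Path A: 4 + 10 + 2 = 16
Path B: 6 + 3 + 9 = 18
Path C: 4 + 2 = 6
Critical path = longest = max(16, 18, 6)
= 18 (Path B)


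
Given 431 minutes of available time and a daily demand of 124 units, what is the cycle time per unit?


Cycle time = available time / demand
= 431 / 124
= 3.48 min/unit


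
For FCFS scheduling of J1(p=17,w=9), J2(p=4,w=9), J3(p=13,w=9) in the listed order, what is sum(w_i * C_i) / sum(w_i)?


Completion times:
  J1: C=17, w×C=9×17=153
  J2: C=21, w×C=9×21=189
  J3: C=34, w×C=9×34=306
Sum w×C = 648
Sum w = 27
Weighted avg = 648/27
= 24.00


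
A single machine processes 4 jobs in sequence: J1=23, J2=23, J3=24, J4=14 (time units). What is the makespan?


Sequential makespan: sum all processing times
= 23 + 23 + 24 + 14
= 84 time units


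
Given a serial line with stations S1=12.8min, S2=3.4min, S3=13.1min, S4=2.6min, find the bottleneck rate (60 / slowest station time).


Bottleneck = longest station time
Station times: [12.8, 3.4, 13.1, 2.6]
Max = 13.1 min
Rate = 60 / 13.1
= 4.58 units/hour (bottleneck: 13.1min)


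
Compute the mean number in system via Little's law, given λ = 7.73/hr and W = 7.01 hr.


Little's law: L = λ × W
= 7.73 × 7.01
= 54.19


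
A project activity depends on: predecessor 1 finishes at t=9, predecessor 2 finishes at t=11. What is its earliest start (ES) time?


ES = max of all predecessor completion times
Predecessors: [9, 11]
ES = max(9, 11)
= 11


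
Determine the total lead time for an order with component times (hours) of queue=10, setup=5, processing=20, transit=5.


Lead time = queue + setup + processing + transit
= 10 + 5 + 20 + 5
= 40 hours


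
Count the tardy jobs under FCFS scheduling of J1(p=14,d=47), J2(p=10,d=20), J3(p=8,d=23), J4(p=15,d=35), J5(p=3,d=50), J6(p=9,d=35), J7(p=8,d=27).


Completion vs due date:
  J1: C=14, d=47 → on time
  J2: C=24, d=20 → TARDY
  J3: C=32, d=23 → TARDY
  J4: C=47, d=35 → TARDY
  J5: C=50, d=50 → on time
  J6: C=59, d=35 → TARDY
  J7: C=67, d=27 → TARDY
Tardy jobs: J2, J3, J4, J6, J7
Count = 5


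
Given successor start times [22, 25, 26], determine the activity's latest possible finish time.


LF = min of all successor start times
Successors start at: [22, 25, 26]
LF = min(22, 25, 26)
= 22


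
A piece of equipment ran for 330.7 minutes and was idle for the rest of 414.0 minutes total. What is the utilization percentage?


Utilization = busy / total × 100
= 330.7 / 414.0 × 100
= 79.9%


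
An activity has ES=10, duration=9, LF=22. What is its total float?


EF = ES + duration = 10 + 9 = 19
LS = LF - duration = 22 - 9 = 13
Total Float = LF - EF = 22 - 19
(or LS - ES = 13 - 10)
= 3


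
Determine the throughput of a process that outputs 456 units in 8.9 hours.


Throughput = units / time
= 456 / 8.9
= 51.2 units/hour


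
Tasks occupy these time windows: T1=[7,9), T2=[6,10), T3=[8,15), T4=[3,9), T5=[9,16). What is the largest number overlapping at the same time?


Check each time point for overlaps:
  t=8: 4 tasks active (T1, T2, T3, T4)
Max concurrent = 4


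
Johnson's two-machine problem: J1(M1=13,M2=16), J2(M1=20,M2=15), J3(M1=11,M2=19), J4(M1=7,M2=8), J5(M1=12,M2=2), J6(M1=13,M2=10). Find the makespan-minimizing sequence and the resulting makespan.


Johnson's rule:
Group 1 (M1≤M2, sort by M1): ['J4', 'J3', 'J1']
Group 2 (M1>M2, sort desc M2): ['J2', 'J6', 'J5']
Sequence: J4 → J3 → J1 → J2 → J6 → J5
Makespan calculation:
  J4: M1 done=7, M2 done=15
  J3: M1 done=18, M2 done=37
  J1: M1 done=31, M2 done=53
  J2: M1 done=51, M2 done=68
  J6: M1 done=64, M2 done=78
  J5: M1 done=76, M2 done=80
= Sequence: J4 → J3 → J1 → J2 → J6 → J5, Makespan: 80


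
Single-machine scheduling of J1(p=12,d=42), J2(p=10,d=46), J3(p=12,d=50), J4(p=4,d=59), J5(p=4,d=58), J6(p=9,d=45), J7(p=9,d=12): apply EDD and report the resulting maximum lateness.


EDD order: J7 → J1 → J6 → J2 → J3 → J5 → J4
Completion and lateness:
  J7: C=9, d=12, L=9-12=-3
  J1: C=21, d=42, L=21-42=-21
  J6: C=30, d=45, L=30-45=-15
  J2: C=40, d=46, L=40-46=-6
  J3: C=52, d=50, L=52-50=2
  J5: C=56, d=58, L=56-58=-2
  J4: C=60, d=59, L=60-59=1
Lmax = max(-3, -21, -15, -6, 2, -2, 1)
= 2


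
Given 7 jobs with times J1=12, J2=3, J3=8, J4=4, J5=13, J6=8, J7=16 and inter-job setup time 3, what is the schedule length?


Makespan = Σ processing + (n-1) × setup
= (12 + 3 + 8 + 4 + 13 + 8 + 16) + (7-1)×3
= 64 + 18
= 82 time units


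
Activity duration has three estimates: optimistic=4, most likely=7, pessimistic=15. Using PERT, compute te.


te = (o + 4m + p) / 6
= (4 + 4×7 + 15) / 6
= (4 + 28 + 15) / 6
= 47 / 6
= 7.83


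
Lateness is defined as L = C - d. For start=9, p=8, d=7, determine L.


Completion = 9 + 8 = 17
Lateness = C - d = 17 - 7
= 10


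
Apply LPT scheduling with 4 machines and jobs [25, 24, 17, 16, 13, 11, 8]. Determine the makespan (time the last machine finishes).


Jobs (LPT sorted): [25, 24, 17, 16, 13, 11, 8]
Machines: 4
  J=25 → Machine 1 (load: 0+25=25)
  J=24 → Machine 2 (load: 0+24=24)
  J=17 → Machine 3 (load: 0+17=17)
  J=16 → Machine 4 (load: 0+16=16)
  J=13 → Machine 4 (load: 16+13=29)
  J=11 → Machine 3 (load: 17+11=28)
  J=8 → Machine 2 (load: 24+8=32)
Machine loads: [25, 32, 28, 29]
Makespan = max = 32 time units


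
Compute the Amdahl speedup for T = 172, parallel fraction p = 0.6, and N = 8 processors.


Amdahl's law: T_p = T × ((1-p) + p/N)
= 172 × ((1-0.6) + 0.6/8)
= 172 × (0.40 + 0.0750)
= 172 × 0.4750
= 81.70
Speedup = 172/81.70
= 2.11×


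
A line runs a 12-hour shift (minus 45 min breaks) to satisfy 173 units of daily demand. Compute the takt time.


Available = 12×60 - 45 = 675 min
Takt time = 675 / 173
= 3.90 min/unit


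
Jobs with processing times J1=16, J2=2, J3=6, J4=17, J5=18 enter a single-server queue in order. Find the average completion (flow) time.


Completion times:
  J1: completes at 16
  J2: completes at 18
  J3: completes at 24
  J4: completes at 41
  J5: completes at 59
Sum = 158
Average = 158/5
= 31.60


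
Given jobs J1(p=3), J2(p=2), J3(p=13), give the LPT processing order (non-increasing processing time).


LPT: sort by longest processing time first
  J3: p=13
  J1: p=3
  J2: p=2
Order: J3 → J1 → J2


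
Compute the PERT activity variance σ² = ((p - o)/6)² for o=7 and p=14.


σ² = ((p - o) / 6)² = (p - o)² / 36
= (14 - 7)² / 36
= 7² / 36
= 49 / 36
= 1.3611


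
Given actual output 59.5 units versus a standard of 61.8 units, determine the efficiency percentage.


Efficiency = (actual / standard) × 100
= (59.5 / 61.8) × 100
= 96.3%


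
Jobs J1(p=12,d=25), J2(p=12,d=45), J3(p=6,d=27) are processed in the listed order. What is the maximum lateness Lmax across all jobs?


Lateness per job (L = C - d):
  J1: C=12, d=25, L=-13
  J2: C=24, d=45, L=-21
  J3: C=30, d=27, L=3
Lmax = max(-13, -21, 3)
= 3


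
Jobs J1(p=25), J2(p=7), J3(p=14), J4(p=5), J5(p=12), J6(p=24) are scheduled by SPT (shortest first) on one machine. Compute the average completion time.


SPT order: J4 → J2 → J5 → J3 → J6 → J1
Completion times:
  J4: C=5
  J2: C=12
  J5: C=24
  J3: C=38
  J6: C=62
  J1: C=87
Sum = 228, n = 6
Mean flow = 228/6
= 38.00


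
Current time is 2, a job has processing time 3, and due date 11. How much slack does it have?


Slack = due - current_time - processing
= 11 - 2 - 3
= 6


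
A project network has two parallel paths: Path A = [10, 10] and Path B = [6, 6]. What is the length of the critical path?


Path A: 10 + 10 = 20
Path B: 6 + 6 = 12
Critical path = longest = max(20, 12)
= 20 (Path A)


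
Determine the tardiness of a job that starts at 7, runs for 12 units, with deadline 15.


Completion = start + processing = 7 + 12 = 19
Tardiness = max(0, C - d) = max(0, 19 - 15)
= max(0, 4)
= 4


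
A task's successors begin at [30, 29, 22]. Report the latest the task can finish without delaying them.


LF = min of all successor start times
Successors start at: [30, 29, 22]
LF = min(30, 29, 22)
= 22


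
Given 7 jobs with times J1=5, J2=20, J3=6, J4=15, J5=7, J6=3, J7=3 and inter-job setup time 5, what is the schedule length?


Makespan = Σ processing + (n-1) × setup
= (5 + 20 + 6 + 15 + 7 + 3 + 3) + (7-1)×5
= 59 + 30
= 89 time units


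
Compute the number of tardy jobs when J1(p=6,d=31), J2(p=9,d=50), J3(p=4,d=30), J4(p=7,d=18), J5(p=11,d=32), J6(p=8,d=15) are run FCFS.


Completion vs due date:
  J1: C=6, d=31 → on time
  J2: C=15, d=50 → on time
  J3: C=19, d=30 → on time
  J4: C=26, d=18 → TARDY
  J5: C=37, d=32 → TARDY
  J6: C=45, d=15 → TARDY
Tardy jobs: J4, J5, J6
Count = 3


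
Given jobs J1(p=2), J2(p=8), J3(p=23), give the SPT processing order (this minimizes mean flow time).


SPT: sort by shortest processing time
  J1: p=2
  J2: p=8
  J3: p=23
Order: J1 → J2 → J3


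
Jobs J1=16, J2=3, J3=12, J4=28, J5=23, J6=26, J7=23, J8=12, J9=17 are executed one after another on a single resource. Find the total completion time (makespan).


Sequential makespan: sum all processing times
= 16 + 3 + 12 + 28 + 23 + 26 + 23 + 12 + 17
= 160 time units


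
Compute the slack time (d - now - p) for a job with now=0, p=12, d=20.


Slack = due - current_time - processing
= 20 - 0 - 12
= 8


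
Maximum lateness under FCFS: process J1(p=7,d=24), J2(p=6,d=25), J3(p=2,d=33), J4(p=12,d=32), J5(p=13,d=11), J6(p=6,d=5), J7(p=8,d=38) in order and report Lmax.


Lateness per job (L = C - d):
  J1: C=7, d=24, L=-17
  J2: C=13, d=25, L=-12
  J3: C=15, d=33, L=-18
  J4: C=27, d=32, L=-5
  J5: C=40, d=11, L=29
  J6: C=46, d=5, L=41
  J7: C=54, d=38, L=16
Lmax = max(-17, -12, -18, -5, 29, 41, 16)
= 41


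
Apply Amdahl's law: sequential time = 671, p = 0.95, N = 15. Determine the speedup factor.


Amdahl's law: T_p = T × ((1-p) + p/N)
= 671 × ((1-0.95) + 0.95/15)
= 671 × (0.05 + 0.0633)
= 671 × 0.1133
= 76.05
Speedup = 671/76.05
= 8.82×


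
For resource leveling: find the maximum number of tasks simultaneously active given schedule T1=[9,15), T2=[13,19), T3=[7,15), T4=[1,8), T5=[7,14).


Check each time point for overlaps:
  t=13: 4 tasks active (T1, T2, T3, T5)
Max concurrent = 4


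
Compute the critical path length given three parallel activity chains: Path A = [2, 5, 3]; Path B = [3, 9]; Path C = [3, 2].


Path A: 2 + 5 + 3 = 10
Path B: 3 + 9 = 12
Path C: 3 + 2 = 5
Critical path = longest = max(10, 12, 5)
= 12 (Path B)


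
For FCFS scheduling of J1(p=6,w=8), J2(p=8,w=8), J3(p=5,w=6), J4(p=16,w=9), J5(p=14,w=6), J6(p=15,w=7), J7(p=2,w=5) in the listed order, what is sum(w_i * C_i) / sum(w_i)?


Completion times:
  J1: C=6, w×C=8×6=48
  J2: C=14, w×C=8×14=112
  J3: C=19, w×C=6×19=114
  J4: C=35, w×C=9×35=315
  J5: C=49, w×C=6×49=294
  J6: C=64, w×C=7×64=448
  J7: C=66, w×C=5×66=330
Sum w×C = 1661
Sum w = 49
Weighted avg = 1661/49
= 33.90


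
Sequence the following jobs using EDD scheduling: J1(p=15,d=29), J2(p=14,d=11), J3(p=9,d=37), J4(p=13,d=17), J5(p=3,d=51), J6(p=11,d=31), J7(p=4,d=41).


EDD: sort by earliest due date
  J2: d=11, p=14
  J4: d=17, p=13
  J1: d=29, p=15
  J6: d=31, p=11
  J3: d=37, p=9
  J7: d=41, p=4
  J5: d=51, p=3
Order: J2 → J4 → J1 → J6 → J3 → J7 → J5


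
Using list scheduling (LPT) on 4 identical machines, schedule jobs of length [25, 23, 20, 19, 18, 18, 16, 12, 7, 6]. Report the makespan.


Jobs (LPT sorted): [25, 23, 20, 19, 18, 18, 16, 12, 7, 6]
Machines: 4
  J=25 → Machine 1 (load: 0+25=25)
  J=23 → Machine 2 (load: 0+23=23)
  J=20 → Machine 3 (load: 0+20=20)
  J=19 → Machine 4 (load: 0+19=19)
  J=18 → Machine 4 (load: 19+18=37)
  J=18 → Machine 3 (load: 20+18=38)
  J=16 → Machine 2 (load: 23+16=39)
  J=12 → Machine 1 (load: 25+12=37)
  J=7 → Machine 1 (load: 37+7=44)
  J=6 → Machine 4 (load: 37+6=43)
Machine loads: [44, 39, 38, 43]
Makespan = max = 44 time units


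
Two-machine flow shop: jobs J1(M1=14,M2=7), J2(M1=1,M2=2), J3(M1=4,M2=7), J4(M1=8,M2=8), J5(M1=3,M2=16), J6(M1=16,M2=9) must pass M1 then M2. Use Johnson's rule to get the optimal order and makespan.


Johnson's rule:
Group 1 (M1≤M2, sort by M1): ['J2', 'J5', 'J3', 'J4']
Group 2 (M1>M2, sort desc M2): ['J6', 'J1']
Sequence: J2 → J5 → J3 → J4 → J6 → J1
Makespan calculation:
  J2: M1 done=1, M2 done=3
  J5: M1 done=4, M2 done=20
  J3: M1 done=8, M2 done=27
  J4: M1 done=16, M2 done=35
  J6: M1 done=32, M2 done=44
  J1: M1 done=46, M2 done=53
= Sequence: J2 → J5 → J3 → J4 → J6 → J1, Makespan: 53


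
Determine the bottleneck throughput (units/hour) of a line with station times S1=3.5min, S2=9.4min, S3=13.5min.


Bottleneck = longest station time
Station times: [3.5, 9.4, 13.5]
Max = 13.5 min
Rate = 60 / 13.5
= 4.44 units/hour (bottleneck: 13.5min)


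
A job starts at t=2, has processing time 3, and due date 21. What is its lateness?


Completion = 2 + 3 = 5
Lateness = C - d = 5 - 21
= -16


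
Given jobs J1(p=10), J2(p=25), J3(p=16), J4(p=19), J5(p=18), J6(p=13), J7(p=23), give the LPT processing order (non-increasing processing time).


LPT: sort by longest processing time first
  J2: p=25
  J7: p=23
  J4: p=19
  J5: p=18
  J3: p=16
  J6: p=13
  J1: p=10
Order: J2 → J7 → J4 → J5 → J3 → J6 → J1


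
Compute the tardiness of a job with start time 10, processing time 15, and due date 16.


Completion = start + processing = 10 + 15 = 25
Tardiness = max(0, C - d) = max(0, 25 - 16)
= max(0, 9)
= 9


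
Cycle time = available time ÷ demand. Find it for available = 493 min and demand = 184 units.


Cycle time = available time / demand
= 493 / 184
= 2.68 min/unit


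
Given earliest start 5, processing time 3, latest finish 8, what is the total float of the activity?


EF = ES + duration = 5 + 3 = 8
LS = LF - duration = 8 - 3 = 5
Total Float = LF - EF = 8 - 8
(or LS - ES = 5 - 5)
= 0


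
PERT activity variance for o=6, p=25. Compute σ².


σ² = ((p - o) / 6)² = (p - o)² / 36
= (25 - 6)² / 36
= 19² / 36
= 361 / 36
= 10.0278


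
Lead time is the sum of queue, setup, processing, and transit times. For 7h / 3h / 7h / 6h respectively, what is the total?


Lead time = queue + setup + processing + transit
= 7 + 3 + 7 + 6
= 23 hours


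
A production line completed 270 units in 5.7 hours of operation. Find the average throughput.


Throughput = units / time
= 270 / 5.7
= 47.4 units/hour


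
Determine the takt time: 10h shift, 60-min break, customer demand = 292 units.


Available = 10×60 - 60 = 540 min
Takt time = 540 / 292
= 1.85 min/unit


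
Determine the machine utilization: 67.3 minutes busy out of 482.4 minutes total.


Utilization = busy / total × 100
= 67.3 / 482.4 × 100
= 14.0%


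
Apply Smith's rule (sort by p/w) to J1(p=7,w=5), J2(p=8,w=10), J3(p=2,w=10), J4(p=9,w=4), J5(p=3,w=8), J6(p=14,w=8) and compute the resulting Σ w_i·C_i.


WSPT order (by p/w): J3 → J5 → J2 → J1 → J6 → J4
  J3: C=2, w·C=10×2=20
  J5: C=5, w·C=8×5=40
  J2: C=13, w·C=10×13=130
  J1: C=20, w·C=5×20=100
  J6: C=34, w·C=8×34=272
  J4: C=43, w·C=4×43=172
Σ w·C = 734
= 734


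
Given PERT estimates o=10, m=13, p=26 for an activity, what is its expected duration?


te = (o + 4m + p) / 6
= (10 + 4×13 + 26) / 6
= (10 + 52 + 26) / 6
= 88 / 6
= 14.67


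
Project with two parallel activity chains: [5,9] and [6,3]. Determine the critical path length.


Path A: 5 + 9 = 14
Path B: 6 + 3 = 9
Critical path = longest = max(14, 9)
= 14 (Path A)


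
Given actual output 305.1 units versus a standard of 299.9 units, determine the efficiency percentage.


Efficiency = (actual / standard) × 100
= (305.1 / 299.9) × 100
= 101.7%


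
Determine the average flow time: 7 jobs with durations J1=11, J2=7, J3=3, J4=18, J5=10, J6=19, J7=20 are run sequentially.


Completion times:
  J1: completes at 11
  J2: completes at 18
  J3: completes at 21
  J4: completes at 39
  J5: completes at 49
  J6: completes at 68
  J7: completes at 88
Sum = 294
Average = 294/7
= 42.00


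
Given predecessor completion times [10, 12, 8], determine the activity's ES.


ES = max of all predecessor completion times
Predecessors: [10, 12, 8]
ES = max(10, 12, 8)
= 12


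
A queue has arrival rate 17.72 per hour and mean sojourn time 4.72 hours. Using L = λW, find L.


Little's law: L = λ × W
= 17.72 × 4.72
= 83.64


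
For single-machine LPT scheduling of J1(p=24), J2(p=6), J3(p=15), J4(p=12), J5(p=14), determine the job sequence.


LPT: sort by longest processing time first
  J1: p=24
  J3: p=15
  J5: p=14
  J4: p=12
  J2: p=6
Order: J1 → J3 → J5 → J4 → J2


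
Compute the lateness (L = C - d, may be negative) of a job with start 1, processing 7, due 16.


Completion = 1 + 7 = 8
Lateness = C - d = 8 - 16
= -8


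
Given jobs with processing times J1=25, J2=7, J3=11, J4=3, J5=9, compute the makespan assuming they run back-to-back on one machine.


Sequential makespan: sum all processing times
= 25 + 7 + 11 + 3 + 9
= 55 time units


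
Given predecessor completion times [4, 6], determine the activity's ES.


ES = max of all predecessor completion times
Predecessors: [4, 6]
ES = max(4, 6)
= 6


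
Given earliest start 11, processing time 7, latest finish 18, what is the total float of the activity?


EF = ES + duration = 11 + 7 = 18
LS = LF - duration = 18 - 7 = 11
Total Float = LF - EF = 18 - 18
(or LS - ES = 11 - 11)
= 0


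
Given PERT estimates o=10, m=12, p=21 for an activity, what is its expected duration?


te = (o + 4m + p) / 6
= (10 + 4×12 + 21) / 6
= (10 + 48 + 21) / 6
= 79 / 6
= 13.17


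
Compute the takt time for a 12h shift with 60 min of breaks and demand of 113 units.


Available = 12×60 - 60 = 660 min
Takt time = 660 / 113
= 5.84 min/unit


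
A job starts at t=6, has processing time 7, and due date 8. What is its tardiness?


Completion = start + processing = 6 + 7 = 13
Tardiness = max(0, C - d) = max(0, 13 - 8)
= max(0, 5)
= 5


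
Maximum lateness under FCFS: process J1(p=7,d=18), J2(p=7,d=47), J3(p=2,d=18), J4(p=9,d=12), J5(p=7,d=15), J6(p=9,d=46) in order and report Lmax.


Lateness per job (L = C - d):
  J1: C=7, d=18, L=-11
  J2: C=14, d=47, L=-33
  J3: C=16, d=18, L=-2
  J4: C=25, d=12, L=13
  J5: C=32, d=15, L=17
  J6: C=41, d=46, L=-5
Lmax = max(-11, -33, -2, 13, 17, -5)
= 17


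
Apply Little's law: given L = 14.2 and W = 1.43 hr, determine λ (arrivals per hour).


Little's law: L = λW → λ = L / W
= 14.2 / 1.43
= 9.93 per hour


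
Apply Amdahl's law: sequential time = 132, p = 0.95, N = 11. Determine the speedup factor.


Amdahl's law: T_p = T × ((1-p) + p/N)
= 132 × ((1-0.95) + 0.95/11)
= 132 × (0.05 + 0.0864)
= 132 × 0.1364
= 18.00
Speedup = 132/18.00
= 7.33×


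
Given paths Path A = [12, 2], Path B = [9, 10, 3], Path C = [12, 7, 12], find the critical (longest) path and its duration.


Path A: 12 + 2 = 14
Path B: 9 + 10 + 3 = 22
Path C: 12 + 7 + 12 = 31
Critical path = longest = max(14, 22, 31)
= 31 (Path C)


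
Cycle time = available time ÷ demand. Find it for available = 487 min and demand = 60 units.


Cycle time = available time / demand
= 487 / 60
= 8.12 min/unit


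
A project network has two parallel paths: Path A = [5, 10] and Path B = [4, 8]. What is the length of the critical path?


Path A: 5 + 10 = 15
Path B: 4 + 8 = 12
Critical path = longest = max(15, 12)
= 15 (Path A)


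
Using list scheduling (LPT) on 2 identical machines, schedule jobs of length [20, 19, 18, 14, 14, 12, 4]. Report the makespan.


Jobs (LPT sorted): [20, 19, 18, 14, 14, 12, 4]
Machines: 2
  J=20 → Machine 1 (load: 0+20=20)
  J=19 → Machine 2 (load: 0+19=19)
  J=18 → Machine 2 (load: 19+18=37)
  J=14 → Machine 1 (load: 20+14=34)
  J=14 → Machine 1 (load: 34+14=48)
  J=12 → Machine 2 (load: 37+12=49)
  J=4 → Machine 1 (load: 48+4=52)
Machine loads: [52, 49]
Makespan = max = 52 time units


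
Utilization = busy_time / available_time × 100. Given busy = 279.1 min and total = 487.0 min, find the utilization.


Utilization = busy / total × 100
= 279.1 / 487.0 × 100
= 57.3%


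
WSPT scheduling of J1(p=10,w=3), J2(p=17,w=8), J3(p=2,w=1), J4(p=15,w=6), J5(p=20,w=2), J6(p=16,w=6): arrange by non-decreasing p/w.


WSPT (Smith's rule): sort by p/w ascending
  J3: p/w = 2/1 = 2.000
  J2: p/w = 17/8 = 2.125
  J4: p/w = 15/6 = 2.500
  J6: p/w = 16/6 = 2.667
  J1: p/w = 10/3 = 3.333
  J5: p/w = 20/2 = 10.000
Order: J3 → J2 → J4 → J6 → J1 → J5


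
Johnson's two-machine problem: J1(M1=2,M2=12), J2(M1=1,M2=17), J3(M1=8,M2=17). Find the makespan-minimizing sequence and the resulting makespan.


Johnson's rule:
Group 1 (M1≤M2, sort by M1): ['J2', 'J1', 'J3']
Group 2 (M1>M2, sort desc M2): []
Sequence: J2 → J1 → J3
Makespan calculation:
  J2: M1 done=1, M2 done=18
  J1: M1 done=3, M2 done=30
  J3: M1 done=11, M2 done=47
= Sequence: J2 → J1 → J3, Makespan: 47


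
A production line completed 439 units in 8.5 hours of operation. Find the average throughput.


Throughput = units / time
= 439 / 8.5
= 51.6 units/hour


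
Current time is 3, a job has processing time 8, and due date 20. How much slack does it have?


Slack = due - current_time - processing
= 20 - 3 - 8
= 9


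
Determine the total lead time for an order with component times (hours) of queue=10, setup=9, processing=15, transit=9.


Lead time = queue + setup + processing + transit
= 10 + 9 + 15 + 9
= 43 hours


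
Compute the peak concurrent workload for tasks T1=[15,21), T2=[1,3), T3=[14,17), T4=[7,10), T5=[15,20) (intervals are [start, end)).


Check each time point for overlaps:
  t=15: 3 tasks active (T1, T3, T5)
Max concurrent = 3


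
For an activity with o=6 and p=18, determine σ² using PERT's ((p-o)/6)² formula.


σ² = ((p - o) / 6)² = (p - o)² / 36
= (18 - 6)² / 36
= 12² / 36
= 144 / 36
= 4.0000


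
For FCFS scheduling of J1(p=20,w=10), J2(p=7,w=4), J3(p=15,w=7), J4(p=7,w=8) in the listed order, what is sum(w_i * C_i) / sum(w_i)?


Completion times:
  J1: C=20, w×C=10×20=200
  J2: C=27, w×C=4×27=108
  J3: C=42, w×C=7×42=294
  J4: C=49, w×C=8×49=392
Sum w×C = 994
Sum w = 29
Weighted avg = 994/29
= 34.28


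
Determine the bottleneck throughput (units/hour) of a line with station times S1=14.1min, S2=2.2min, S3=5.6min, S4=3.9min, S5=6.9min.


Bottleneck = longest station time
Station times: [14.1, 2.2, 5.6, 3.9, 6.9]
Max = 14.1 min
Rate = 60 / 14.1
= 4.26 units/hour (bottleneck: 14.1min)


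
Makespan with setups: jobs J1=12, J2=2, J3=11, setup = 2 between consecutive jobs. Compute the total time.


Makespan = Σ processing + (n-1) × setup
= (12 + 2 + 11) + (3-1)×2
= 25 + 4
= 29 time units


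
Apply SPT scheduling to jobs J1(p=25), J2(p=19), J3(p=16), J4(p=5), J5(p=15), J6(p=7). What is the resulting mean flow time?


SPT order: J4 → J6 → J5 → J3 → J2 → J1
Completion times:
  J4: C=5
  J6: C=12
  J5: C=27
  J3: C=43
  J2: C=62
  J1: C=87
Sum = 236, n = 6
Mean flow = 236/6
= 39.33


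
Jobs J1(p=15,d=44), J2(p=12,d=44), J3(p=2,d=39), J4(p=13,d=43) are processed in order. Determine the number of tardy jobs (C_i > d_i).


Completion vs due date:
  J1: C=15, d=44 → on time
  J2: C=27, d=44 → on time
  J3: C=29, d=39 → on time
  J4: C=42, d=43 → on time
Tardy jobs: none
Count = 0


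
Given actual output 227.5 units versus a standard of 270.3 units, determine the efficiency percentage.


Efficiency = (actual / standard) × 100
= (227.5 / 270.3) × 100
= 84.2%


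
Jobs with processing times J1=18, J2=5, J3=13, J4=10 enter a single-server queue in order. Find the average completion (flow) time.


Completion times:
  J1: completes at 18
  J2: completes at 23
  J3: completes at 36
  J4: completes at 46
Sum = 123
Average = 123/4
= 30.75


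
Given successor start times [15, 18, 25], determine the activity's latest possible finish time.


LF = min of all successor start times
Successors start at: [15, 18, 25]
LF = min(15, 18, 25)
= 15


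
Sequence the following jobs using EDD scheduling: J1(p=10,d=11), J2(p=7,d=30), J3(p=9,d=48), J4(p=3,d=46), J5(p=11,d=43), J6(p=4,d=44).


EDD: sort by earliest due date
  J1: d=11, p=10
  J2: d=30, p=7
  J5: d=43, p=11
  J6: d=44, p=4
  J4: d=46, p=3
  J3: d=48, p=9
Order: J1 → J2 → J5 → J6 → J4 → J3


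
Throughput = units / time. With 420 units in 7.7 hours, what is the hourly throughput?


Throughput = units / time
= 420 / 7.7
= 54.5 units/hour


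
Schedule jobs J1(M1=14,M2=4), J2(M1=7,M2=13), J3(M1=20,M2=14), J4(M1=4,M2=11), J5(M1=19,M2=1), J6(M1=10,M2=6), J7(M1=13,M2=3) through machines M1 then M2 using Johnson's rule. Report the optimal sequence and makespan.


Johnson's rule:
Group 1 (M1≤M2, sort by M1): ['J4', 'J2']
Group 2 (M1>M2, sort desc M2): ['J3', 'J6', 'J1', 'J7', 'J5']
Sequence: J4 → J2 → J3 → J6 → J1 → J7 → J5
Makespan calculation:
  J4: M1 done=4, M2 done=15
  J2: M1 done=11, M2 done=28
  J3: M1 done=31, M2 done=45
  J6: M1 done=41, M2 done=51
  J1: M1 done=55, M2 done=59
  J7: M1 done=68, M2 done=71
  J5: M1 done=87, M2 done=88
= Sequence: J4 → J2 → J3 → J6 → J1 → J7 → J5, Makespan: 88


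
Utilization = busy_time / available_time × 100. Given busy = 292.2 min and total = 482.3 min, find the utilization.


Utilization = busy / total × 100
= 292.2 / 482.3 × 100
= 60.6%


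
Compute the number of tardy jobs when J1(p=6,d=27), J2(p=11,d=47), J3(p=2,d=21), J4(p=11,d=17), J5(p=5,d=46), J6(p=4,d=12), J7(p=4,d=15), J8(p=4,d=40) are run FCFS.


Completion vs due date:
  J1: C=6, d=27 → on time
  J2: C=17, d=47 → on time
  J3: C=19, d=21 → on time
  J4: C=30, d=17 → TARDY
  J5: C=35, d=46 → on time
  J6: C=39, d=12 → TARDY
  J7: C=43, d=15 → TARDY
  J8: C=47, d=40 → TARDY
Tardy jobs: J4, J6, J7, J8
Count = 4


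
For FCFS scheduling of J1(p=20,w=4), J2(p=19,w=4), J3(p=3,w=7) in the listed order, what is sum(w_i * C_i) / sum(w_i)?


Completion times:
  J1: C=20, w×C=4×20=80
  J2: C=39, w×C=4×39=156
  J3: C=42, w×C=7×42=294
Sum w×C = 530
Sum w = 15
Weighted avg = 530/15
= 35.33
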